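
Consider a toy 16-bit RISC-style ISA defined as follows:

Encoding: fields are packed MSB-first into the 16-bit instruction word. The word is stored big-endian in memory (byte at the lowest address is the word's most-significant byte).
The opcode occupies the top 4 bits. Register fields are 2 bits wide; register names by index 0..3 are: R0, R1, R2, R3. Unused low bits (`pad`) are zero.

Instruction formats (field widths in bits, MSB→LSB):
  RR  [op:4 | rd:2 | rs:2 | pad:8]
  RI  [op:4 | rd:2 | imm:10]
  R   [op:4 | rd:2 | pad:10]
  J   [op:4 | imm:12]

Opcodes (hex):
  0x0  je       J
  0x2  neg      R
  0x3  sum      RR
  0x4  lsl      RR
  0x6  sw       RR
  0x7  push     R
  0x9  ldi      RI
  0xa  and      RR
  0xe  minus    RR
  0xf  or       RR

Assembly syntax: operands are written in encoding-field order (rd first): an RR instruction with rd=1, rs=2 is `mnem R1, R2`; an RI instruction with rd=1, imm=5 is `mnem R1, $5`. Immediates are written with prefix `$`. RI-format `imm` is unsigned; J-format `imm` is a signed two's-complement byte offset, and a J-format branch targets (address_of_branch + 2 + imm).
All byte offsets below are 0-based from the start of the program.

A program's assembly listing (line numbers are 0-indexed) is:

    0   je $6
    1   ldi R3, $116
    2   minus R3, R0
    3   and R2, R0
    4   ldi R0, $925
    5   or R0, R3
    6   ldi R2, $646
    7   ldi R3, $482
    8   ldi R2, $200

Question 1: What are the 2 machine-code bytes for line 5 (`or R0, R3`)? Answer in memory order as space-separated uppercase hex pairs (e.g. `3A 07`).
F3 00

line 5 (or): pack op=0xf:4|rd=0:2|rs=3:2|pad=0:8 = 0xf300; big→ f3 00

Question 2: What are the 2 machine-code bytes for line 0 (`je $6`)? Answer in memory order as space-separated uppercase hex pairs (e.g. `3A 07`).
line 0 (je): pack op=0x0:4|imm=6:12 = 0x0006; big→ 00 06

00 06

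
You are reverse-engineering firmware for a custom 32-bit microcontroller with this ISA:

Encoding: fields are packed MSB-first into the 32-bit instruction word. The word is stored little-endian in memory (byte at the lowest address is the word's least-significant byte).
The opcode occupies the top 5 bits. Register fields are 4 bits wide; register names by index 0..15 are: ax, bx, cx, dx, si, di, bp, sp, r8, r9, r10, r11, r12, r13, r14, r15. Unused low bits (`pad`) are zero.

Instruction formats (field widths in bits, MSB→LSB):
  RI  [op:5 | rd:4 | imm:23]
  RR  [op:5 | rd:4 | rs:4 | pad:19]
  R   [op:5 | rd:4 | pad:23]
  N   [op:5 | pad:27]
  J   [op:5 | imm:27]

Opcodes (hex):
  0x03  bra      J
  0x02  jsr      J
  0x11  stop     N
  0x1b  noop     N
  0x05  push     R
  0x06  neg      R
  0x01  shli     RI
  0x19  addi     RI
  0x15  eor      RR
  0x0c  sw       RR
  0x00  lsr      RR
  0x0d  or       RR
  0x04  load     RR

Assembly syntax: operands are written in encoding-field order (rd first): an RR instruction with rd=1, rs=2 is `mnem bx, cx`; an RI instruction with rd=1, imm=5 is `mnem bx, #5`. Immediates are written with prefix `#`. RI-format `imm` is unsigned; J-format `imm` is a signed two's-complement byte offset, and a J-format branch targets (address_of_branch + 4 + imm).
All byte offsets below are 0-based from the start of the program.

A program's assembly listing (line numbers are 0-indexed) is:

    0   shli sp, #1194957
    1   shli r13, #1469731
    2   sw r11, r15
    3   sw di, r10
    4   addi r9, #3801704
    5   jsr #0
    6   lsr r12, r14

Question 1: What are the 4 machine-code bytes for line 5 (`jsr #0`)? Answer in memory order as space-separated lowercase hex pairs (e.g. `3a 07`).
L5: jsr op=0x2:5|imm=0:27 ⇒ 0x10000000 ⇒ little 00 00 00 10

00 00 00 10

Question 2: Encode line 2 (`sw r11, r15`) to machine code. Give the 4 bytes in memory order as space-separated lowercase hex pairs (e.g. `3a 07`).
L2: sw op=0xc:5|rd=11:4|rs=15:4|pad=0:19 ⇒ 0x65f80000 ⇒ little 00 00 f8 65

00 00 f8 65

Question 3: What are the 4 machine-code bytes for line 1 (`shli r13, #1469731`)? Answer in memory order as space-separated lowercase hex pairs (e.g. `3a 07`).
line 1 (shli): pack op=0x1:5|rd=13:4|imm=1469731:23 = 0x0e966d23; little→ 23 6d 96 0e

23 6d 96 0e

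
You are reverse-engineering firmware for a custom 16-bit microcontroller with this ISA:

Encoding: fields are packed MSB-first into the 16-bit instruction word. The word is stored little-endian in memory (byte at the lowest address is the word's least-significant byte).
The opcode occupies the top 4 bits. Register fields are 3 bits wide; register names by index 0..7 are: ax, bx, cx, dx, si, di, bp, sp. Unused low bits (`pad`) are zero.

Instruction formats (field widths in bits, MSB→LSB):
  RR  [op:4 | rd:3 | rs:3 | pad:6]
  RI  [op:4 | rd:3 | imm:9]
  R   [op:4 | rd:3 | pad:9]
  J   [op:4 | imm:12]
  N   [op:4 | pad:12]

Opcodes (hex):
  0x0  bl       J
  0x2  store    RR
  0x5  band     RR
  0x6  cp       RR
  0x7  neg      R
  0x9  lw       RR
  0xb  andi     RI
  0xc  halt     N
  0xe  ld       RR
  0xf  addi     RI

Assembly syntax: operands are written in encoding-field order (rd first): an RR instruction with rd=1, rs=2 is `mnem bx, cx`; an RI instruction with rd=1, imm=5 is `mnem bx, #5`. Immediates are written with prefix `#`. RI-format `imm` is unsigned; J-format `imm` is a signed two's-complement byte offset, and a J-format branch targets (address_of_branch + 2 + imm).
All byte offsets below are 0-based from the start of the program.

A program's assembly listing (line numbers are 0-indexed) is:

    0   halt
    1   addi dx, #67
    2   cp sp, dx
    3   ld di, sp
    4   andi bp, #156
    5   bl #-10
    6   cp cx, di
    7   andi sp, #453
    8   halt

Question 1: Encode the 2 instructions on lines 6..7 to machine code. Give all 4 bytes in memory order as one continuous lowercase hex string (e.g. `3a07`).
L6: cp op=0x6:4|rd=2:3|rs=5:3|pad=0:6 ⇒ 0x6540 ⇒ little 40 65
L7: andi op=0xb:4|rd=7:3|imm=453:9 ⇒ 0xbfc5 ⇒ little c5 bf

4065c5bf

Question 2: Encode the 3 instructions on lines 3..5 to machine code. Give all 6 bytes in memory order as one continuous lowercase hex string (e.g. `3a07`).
line 3 (ld): pack op=0xe:4|rd=5:3|rs=7:3|pad=0:6 = 0xebc0; little→ c0 eb
line 4 (andi): pack op=0xb:4|rd=6:3|imm=156:9 = 0xbc9c; little→ 9c bc
line 5 (bl): pack op=0x0:4|imm=-10:12 = 0x0ff6; little→ f6 0f

c0eb9cbcf60f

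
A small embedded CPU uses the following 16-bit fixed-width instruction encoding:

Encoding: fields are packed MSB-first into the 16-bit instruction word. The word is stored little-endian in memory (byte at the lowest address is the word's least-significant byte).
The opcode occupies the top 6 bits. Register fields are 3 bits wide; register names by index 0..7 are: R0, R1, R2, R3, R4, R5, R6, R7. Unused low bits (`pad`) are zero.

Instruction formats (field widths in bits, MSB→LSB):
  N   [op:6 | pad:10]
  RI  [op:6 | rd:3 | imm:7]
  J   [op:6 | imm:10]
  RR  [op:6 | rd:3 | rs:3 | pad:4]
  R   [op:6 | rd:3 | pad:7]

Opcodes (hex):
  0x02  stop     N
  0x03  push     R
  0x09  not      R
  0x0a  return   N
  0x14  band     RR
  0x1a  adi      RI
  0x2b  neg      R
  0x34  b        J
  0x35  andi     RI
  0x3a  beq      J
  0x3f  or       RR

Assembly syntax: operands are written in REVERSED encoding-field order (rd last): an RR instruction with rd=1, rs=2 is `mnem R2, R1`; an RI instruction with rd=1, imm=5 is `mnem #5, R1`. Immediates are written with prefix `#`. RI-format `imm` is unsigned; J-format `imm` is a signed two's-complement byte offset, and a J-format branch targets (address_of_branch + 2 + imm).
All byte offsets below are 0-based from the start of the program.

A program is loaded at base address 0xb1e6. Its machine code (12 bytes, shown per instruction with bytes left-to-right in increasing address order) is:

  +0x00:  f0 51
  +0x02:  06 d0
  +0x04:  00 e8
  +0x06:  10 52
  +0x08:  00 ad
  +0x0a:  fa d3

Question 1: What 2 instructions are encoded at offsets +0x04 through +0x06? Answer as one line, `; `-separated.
+0x04: 00 e8 ⇒ word 0xe800 (little)
  opcode bits[15:10]=0x3a: beq/J
  imm@[9:0]=0x0 ⇒ #0
+0x06: 10 52 ⇒ word 0x5210 (little)
  opcode bits[15:10]=0x14: band/RR
  rd@[9:7]=0x4 ⇒ R4
  rs@[6:4]=0x1 ⇒ R1

beq #0; band R1, R4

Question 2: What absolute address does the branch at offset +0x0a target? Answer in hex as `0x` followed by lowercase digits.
0xb1ec

[0a] fa d3 → 0xd3fa
  opcode bits[15:10]=0x34: b/J
  imm: (w>>0)&0x3ff=0x3fa (s10→-6) → #-6
  target = base 0xb1e6 + off 0x0a + 2 + imm -6 = 0xb1ec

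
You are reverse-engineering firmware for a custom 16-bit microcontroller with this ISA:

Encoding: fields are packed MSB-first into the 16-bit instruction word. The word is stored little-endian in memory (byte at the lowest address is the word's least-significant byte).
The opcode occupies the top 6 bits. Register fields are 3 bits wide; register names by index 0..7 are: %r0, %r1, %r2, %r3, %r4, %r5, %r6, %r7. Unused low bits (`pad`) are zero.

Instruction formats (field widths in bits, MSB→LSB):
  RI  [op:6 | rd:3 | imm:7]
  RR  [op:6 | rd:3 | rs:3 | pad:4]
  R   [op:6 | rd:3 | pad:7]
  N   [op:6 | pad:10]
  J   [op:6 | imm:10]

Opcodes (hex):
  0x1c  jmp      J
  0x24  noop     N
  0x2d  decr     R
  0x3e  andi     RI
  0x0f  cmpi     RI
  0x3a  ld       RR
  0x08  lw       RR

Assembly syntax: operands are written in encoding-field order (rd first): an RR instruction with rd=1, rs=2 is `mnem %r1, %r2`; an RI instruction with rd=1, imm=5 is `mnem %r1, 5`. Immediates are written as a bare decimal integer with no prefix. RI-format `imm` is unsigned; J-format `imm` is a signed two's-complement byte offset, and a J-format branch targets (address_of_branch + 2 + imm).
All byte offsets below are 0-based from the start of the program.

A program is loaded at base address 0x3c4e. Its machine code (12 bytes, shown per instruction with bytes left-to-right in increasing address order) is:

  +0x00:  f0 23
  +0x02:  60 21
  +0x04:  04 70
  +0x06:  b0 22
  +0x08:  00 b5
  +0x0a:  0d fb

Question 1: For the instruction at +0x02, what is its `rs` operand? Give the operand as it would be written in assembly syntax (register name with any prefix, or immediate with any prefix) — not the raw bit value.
%r6

off 0x02: read 60 21 as little → 0x2160
  top 6b → 0x8 → lw [RR]
  rd@[9:7]=0x2 ⇒ %r2
  rs@[6:4]=0x6 ⇒ %r6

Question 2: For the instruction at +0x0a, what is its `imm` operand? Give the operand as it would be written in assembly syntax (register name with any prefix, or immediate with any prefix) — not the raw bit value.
+0x0a: 0d fb ⇒ word 0xfb0d (little)
  opcode bits[15:10]=0x3e: andi/RI
  rd@[9:7]=0x6 ⇒ %r6
  imm@[6:0]=0xd ⇒ 13

13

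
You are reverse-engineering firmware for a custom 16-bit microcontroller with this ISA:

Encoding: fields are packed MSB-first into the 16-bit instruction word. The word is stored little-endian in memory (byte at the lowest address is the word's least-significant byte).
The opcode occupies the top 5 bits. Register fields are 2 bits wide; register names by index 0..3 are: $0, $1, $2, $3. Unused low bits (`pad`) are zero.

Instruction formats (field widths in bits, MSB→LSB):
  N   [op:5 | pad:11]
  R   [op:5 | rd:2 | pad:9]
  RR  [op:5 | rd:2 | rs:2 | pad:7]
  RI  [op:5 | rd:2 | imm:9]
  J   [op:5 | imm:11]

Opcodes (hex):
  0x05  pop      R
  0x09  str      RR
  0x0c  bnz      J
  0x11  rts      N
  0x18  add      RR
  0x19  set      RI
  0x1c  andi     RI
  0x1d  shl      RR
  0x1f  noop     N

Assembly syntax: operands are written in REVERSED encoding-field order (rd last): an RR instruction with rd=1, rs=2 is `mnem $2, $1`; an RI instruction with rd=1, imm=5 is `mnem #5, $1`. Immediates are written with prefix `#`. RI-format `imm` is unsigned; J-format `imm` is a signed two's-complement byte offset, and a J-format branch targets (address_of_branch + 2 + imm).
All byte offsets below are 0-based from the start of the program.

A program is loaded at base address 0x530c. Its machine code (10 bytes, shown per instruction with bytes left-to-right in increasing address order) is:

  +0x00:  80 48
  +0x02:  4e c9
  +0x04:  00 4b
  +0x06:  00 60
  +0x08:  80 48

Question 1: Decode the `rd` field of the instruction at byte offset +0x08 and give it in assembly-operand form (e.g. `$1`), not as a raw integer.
$0

off 0x08: read 80 48 as little → 0x4880
  top 5b → 0x9 → str [RR]
  rd: (w>>9)&0x3=0x0 → $0
  rs: (w>>7)&0x3=0x1 → $1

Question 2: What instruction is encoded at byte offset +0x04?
+0x04: 00 4b ⇒ word 0x4b00 (little)
  op=0x4b00>>11=0x9 ⇒ str (RR)
  rd: (w>>9)&0x3=0x1 → $1
  rs: (w>>7)&0x3=0x2 → $2

str $2, $1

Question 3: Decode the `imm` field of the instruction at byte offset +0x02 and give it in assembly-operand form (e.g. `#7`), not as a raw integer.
[02] 4e c9 → 0xc94e
  top 5b → 0x19 → set [RI]
  rd: (w>>9)&0x3=0x0 → $0
  imm: (w>>0)&0x1ff=0x14e → #334

#334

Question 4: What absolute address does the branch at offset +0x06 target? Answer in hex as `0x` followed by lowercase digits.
[06] 00 60 → 0x6000
  opcode bits[15:11]=0xc: bnz/J
  imm@[10:0]=0x0 ⇒ #0
  target = base 0x530c + off 0x06 + 2 + imm 0 = 0x5314

0x5314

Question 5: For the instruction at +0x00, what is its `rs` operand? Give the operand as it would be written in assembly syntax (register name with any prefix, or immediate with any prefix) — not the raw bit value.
$1

@+00  little-endian(80 48) = 0x4880
  op=0x4880>>11=0x9 ⇒ str (RR)
  rd@[10:9]=0x0 ⇒ $0
  rs@[8:7]=0x1 ⇒ $1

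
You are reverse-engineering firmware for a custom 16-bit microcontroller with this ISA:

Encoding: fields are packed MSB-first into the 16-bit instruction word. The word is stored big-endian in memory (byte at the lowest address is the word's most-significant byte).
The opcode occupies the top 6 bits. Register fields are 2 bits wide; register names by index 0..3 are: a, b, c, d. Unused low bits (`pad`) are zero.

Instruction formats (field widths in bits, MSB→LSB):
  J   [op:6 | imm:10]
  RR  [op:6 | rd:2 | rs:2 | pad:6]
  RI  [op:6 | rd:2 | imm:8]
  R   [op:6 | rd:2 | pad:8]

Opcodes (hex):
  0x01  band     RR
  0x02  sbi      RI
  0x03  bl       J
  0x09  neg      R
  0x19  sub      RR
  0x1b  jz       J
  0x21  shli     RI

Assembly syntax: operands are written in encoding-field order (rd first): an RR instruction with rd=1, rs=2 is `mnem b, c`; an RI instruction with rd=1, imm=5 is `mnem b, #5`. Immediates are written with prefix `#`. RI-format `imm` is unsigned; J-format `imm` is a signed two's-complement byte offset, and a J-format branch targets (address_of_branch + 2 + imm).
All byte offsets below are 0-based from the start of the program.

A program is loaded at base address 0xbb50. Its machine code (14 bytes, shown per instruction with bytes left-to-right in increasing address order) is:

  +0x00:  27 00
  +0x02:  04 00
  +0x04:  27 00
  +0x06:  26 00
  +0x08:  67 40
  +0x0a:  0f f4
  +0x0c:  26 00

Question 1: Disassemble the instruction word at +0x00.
neg d

@+00  big-endian(27 00) = 0x2700
  top 6b → 0x9 → neg [R]
  rd@[9:8]=0x3 ⇒ d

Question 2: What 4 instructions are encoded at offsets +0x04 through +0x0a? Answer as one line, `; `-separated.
[04] 27 00 → 0x2700
  top 6b → 0x9 → neg [R]
  rd: (w>>8)&0x3=0x3 → d
[06] 26 00 → 0x2600
  top 6b → 0x9 → neg [R]
  rd: (w>>8)&0x3=0x2 → c
[08] 67 40 → 0x6740
  top 6b → 0x19 → sub [RR]
  rd: (w>>8)&0x3=0x3 → d
  rs: (w>>6)&0x3=0x1 → b
[0a] 0f f4 → 0x0ff4
  top 6b → 0x3 → bl [J]
  imm: (w>>0)&0x3ff=0x3f4 (s10→-12) → #-12

neg d; neg c; sub d, b; bl #-12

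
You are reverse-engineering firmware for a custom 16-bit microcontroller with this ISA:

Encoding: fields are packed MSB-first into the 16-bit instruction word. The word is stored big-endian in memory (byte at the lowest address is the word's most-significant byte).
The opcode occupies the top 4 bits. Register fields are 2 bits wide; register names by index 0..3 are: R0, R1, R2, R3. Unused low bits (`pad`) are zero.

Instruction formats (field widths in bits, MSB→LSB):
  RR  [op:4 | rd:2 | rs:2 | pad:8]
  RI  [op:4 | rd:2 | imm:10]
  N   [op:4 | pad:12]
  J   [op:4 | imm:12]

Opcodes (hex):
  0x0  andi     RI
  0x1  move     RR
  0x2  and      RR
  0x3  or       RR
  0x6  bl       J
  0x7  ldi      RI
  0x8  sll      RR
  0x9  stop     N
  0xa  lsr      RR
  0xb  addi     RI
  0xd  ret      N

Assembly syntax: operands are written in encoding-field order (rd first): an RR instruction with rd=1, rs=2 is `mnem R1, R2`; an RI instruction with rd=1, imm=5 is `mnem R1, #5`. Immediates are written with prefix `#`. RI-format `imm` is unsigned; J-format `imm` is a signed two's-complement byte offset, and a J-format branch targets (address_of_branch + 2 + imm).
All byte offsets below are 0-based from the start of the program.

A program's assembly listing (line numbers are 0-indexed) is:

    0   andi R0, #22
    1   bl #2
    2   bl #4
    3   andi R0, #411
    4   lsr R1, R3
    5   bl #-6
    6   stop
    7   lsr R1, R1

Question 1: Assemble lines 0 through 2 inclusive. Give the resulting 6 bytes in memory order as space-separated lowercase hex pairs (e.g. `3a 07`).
0. andi fields op=0x0:4|rd=0:2|imm=22:10 → word 0016h → 00 16
1. bl fields op=0x6:4|imm=2:12 → word 6002h → 60 02
2. bl fields op=0x6:4|imm=4:12 → word 6004h → 60 04

00 16 60 02 60 04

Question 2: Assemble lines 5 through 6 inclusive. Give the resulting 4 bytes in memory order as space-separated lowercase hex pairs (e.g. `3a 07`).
6f fa 90 00

line 5 (bl): pack op=0x6:4|imm=-6:12 = 0x6ffa; big→ 6f fa
line 6 (stop): pack op=0x9:4|pad=0:12 = 0x9000; big→ 90 00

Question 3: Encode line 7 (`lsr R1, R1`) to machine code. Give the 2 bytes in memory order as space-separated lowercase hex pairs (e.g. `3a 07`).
a5 00

L7: lsr op=0xa:4|rd=1:2|rs=1:2|pad=0:8 ⇒ 0xa500 ⇒ big a5 00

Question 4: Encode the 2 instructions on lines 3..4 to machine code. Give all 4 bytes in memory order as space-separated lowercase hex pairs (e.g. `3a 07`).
01 9b a7 00

L3: andi op=0x0:4|rd=0:2|imm=411:10 ⇒ 0x019b ⇒ big 01 9b
L4: lsr op=0xa:4|rd=1:2|rs=3:2|pad=0:8 ⇒ 0xa700 ⇒ big a7 00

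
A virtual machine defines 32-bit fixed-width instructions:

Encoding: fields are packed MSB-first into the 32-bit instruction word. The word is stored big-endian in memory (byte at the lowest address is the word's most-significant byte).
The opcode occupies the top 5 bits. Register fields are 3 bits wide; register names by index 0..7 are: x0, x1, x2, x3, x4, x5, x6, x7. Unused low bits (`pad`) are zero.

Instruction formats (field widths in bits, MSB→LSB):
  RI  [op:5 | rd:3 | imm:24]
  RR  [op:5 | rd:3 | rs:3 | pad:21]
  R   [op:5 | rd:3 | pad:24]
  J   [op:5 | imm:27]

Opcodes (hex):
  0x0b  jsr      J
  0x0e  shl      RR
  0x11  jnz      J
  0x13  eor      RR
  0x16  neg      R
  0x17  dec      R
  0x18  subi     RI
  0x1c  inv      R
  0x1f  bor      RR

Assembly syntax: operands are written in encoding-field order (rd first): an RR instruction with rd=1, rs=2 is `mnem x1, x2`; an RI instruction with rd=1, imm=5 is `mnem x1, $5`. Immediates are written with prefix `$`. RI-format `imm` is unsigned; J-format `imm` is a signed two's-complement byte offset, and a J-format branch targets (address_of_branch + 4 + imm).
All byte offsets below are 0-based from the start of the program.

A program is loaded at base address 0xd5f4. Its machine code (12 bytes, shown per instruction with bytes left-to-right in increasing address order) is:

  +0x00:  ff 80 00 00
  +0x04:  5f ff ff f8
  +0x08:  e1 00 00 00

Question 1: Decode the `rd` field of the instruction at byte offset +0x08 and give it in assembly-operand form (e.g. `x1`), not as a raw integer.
x1

[08] e1 00 00 00 → 0xe1000000
  top 5b → 0x1c → inv [R]
  rd@[26:24]=0x1 ⇒ x1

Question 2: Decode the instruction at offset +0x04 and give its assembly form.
@+04  big-endian(5f ff ff f8) = 0x5ffffff8
  top 5b → 0xb → jsr [J]
  imm@[26:0]=0x7fffff8 (s27→-8) ⇒ $-8

jsr $-8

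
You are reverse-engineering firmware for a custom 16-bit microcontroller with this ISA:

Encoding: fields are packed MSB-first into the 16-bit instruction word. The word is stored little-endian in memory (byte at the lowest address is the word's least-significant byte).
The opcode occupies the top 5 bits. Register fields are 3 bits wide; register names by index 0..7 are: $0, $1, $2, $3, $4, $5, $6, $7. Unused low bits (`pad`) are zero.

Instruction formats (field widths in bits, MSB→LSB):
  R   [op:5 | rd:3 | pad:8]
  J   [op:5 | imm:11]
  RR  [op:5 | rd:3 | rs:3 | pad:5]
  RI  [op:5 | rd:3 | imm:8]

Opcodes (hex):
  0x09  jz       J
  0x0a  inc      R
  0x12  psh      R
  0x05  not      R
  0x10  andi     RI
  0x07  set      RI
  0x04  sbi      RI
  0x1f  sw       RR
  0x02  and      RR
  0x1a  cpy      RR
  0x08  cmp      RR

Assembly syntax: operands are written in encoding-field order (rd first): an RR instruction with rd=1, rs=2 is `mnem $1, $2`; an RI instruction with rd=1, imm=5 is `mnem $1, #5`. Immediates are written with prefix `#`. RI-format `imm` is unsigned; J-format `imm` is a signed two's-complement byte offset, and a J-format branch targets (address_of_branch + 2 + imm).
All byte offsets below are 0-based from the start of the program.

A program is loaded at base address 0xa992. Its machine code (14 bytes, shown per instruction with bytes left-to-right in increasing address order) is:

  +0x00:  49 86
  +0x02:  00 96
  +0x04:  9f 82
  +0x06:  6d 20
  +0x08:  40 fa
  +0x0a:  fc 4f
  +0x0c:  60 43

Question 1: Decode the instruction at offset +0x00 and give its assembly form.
@+00  little-endian(49 86) = 0x8649
  op=0x8649>>11=0x10 ⇒ andi (RI)
  rd: (w>>8)&0x7=0x6 → $6
  imm: (w>>0)&0xff=0x49 → #73

andi $6, #73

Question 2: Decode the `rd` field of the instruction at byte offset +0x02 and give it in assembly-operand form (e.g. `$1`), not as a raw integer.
off 0x02: read 00 96 as little → 0x9600
  op=0x9600>>11=0x12 ⇒ psh (R)
  rd@[10:8]=0x6 ⇒ $6

$6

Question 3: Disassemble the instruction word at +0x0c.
+0x0c: 60 43 ⇒ word 0x4360 (little)
  top 5b → 0x8 → cmp [RR]
  rd: (w>>8)&0x7=0x3 → $3
  rs: (w>>5)&0x7=0x3 → $3

cmp $3, $3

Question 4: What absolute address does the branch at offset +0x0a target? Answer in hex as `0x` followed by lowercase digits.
0xa99a

[0a] fc 4f → 0x4ffc
  op=0x4ffc>>11=0x9 ⇒ jz (J)
  imm@[10:0]=0x7fc (s11→-4) ⇒ #-4
  target = base 0xa992 + off 0x0a + 2 + imm -4 = 0xa99a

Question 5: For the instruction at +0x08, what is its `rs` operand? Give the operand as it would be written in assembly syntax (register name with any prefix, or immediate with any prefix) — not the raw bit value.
+0x08: 40 fa ⇒ word 0xfa40 (little)
  opcode bits[15:11]=0x1f: sw/RR
  rd@[10:8]=0x2 ⇒ $2
  rs@[7:5]=0x2 ⇒ $2

$2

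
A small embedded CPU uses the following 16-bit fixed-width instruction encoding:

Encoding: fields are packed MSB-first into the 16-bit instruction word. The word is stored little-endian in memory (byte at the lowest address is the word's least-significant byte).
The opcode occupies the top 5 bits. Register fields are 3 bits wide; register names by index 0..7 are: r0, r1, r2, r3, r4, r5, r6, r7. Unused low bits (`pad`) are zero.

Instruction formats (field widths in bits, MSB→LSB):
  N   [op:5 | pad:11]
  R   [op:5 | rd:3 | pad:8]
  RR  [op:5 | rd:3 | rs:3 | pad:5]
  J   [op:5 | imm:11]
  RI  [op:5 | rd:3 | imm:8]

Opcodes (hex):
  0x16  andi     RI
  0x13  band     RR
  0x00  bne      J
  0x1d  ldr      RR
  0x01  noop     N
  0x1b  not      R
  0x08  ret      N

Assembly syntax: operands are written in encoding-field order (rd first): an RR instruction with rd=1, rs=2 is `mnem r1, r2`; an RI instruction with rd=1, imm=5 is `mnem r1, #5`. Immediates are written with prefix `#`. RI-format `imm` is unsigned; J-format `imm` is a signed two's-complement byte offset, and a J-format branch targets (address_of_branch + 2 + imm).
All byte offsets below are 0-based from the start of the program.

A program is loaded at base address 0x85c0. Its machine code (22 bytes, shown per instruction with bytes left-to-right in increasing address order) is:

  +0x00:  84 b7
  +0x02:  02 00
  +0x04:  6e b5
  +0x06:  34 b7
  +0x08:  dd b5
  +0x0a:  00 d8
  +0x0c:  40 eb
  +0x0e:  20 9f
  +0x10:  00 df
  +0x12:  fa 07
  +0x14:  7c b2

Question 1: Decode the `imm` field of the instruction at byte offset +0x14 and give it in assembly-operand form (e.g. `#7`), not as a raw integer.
#124

[14] 7c b2 → 0xb27c
  top 5b → 0x16 → andi [RI]
  rd@[10:8]=0x2 ⇒ r2
  imm@[7:0]=0x7c ⇒ #124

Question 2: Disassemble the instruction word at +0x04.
andi r5, #110

off 0x04: read 6e b5 as little → 0xb56e
  opcode bits[15:11]=0x16: andi/RI
  [10:8] rd=5 = r5
  [7:0] imm=110 = #110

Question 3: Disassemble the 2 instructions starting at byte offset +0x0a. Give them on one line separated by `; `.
not r0; ldr r3, r2

off 0x0a: read 00 d8 as little → 0xd800
  opcode bits[15:11]=0x1b: not/R
  rd@[10:8]=0x0 ⇒ r0
off 0x0c: read 40 eb as little → 0xeb40
  opcode bits[15:11]=0x1d: ldr/RR
  rd@[10:8]=0x3 ⇒ r3
  rs@[7:5]=0x2 ⇒ r2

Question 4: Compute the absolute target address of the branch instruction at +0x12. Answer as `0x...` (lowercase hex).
+0x12: fa 07 ⇒ word 0x07fa (little)
  top 5b → 0x0 → bne [J]
  imm: (w>>0)&0x7ff=0x7fa (s11→-6) → #-6
  target = base 0x85c0 + off 0x12 + 2 + imm -6 = 0x85ce

0x85ce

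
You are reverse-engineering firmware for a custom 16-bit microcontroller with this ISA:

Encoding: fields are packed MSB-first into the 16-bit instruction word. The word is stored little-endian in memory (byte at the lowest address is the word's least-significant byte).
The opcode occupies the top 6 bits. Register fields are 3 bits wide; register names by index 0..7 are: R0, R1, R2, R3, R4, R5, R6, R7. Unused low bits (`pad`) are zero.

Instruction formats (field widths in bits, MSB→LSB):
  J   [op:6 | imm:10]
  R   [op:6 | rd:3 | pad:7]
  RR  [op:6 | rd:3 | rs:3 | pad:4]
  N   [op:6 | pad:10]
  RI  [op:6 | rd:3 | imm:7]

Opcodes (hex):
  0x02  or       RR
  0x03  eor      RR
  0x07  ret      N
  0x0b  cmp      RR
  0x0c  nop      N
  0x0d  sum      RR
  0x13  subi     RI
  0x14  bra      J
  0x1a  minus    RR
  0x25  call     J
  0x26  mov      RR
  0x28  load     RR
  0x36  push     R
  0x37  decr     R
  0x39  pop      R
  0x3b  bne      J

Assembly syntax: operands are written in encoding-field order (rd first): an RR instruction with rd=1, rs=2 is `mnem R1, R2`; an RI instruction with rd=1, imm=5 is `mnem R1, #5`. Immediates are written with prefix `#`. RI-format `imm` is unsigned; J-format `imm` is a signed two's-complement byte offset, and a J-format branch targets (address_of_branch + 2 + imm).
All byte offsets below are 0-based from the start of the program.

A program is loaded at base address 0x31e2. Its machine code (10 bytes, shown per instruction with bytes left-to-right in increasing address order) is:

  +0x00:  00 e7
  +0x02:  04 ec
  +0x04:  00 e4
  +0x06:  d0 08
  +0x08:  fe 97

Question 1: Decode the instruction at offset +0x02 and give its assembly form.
@+02  little-endian(04 ec) = 0xec04
  opcode bits[15:10]=0x3b: bne/J
  imm: (w>>0)&0x3ff=0x4 → #4

bne #4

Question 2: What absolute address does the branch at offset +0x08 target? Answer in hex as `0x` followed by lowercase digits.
0x31ea

[08] fe 97 → 0x97fe
  op=0x97fe>>10=0x25 ⇒ call (J)
  [9:0] imm=1022 (s10→-2) = #-2
  target = base 0x31e2 + off 0x08 + 2 + imm -2 = 0x31ea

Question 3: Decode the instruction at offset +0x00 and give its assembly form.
[00] 00 e7 → 0xe700
  top 6b → 0x39 → pop [R]
  rd@[9:7]=0x6 ⇒ R6

pop R6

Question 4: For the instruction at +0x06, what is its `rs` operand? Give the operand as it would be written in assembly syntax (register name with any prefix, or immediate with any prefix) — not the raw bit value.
@+06  little-endian(d0 08) = 0x08d0
  opcode bits[15:10]=0x2: or/RR
  [9:7] rd=1 = R1
  [6:4] rs=5 = R5

R5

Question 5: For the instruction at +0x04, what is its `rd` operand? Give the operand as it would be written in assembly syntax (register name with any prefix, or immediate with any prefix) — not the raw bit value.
R0

off 0x04: read 00 e4 as little → 0xe400
  top 6b → 0x39 → pop [R]
  [9:7] rd=0 = R0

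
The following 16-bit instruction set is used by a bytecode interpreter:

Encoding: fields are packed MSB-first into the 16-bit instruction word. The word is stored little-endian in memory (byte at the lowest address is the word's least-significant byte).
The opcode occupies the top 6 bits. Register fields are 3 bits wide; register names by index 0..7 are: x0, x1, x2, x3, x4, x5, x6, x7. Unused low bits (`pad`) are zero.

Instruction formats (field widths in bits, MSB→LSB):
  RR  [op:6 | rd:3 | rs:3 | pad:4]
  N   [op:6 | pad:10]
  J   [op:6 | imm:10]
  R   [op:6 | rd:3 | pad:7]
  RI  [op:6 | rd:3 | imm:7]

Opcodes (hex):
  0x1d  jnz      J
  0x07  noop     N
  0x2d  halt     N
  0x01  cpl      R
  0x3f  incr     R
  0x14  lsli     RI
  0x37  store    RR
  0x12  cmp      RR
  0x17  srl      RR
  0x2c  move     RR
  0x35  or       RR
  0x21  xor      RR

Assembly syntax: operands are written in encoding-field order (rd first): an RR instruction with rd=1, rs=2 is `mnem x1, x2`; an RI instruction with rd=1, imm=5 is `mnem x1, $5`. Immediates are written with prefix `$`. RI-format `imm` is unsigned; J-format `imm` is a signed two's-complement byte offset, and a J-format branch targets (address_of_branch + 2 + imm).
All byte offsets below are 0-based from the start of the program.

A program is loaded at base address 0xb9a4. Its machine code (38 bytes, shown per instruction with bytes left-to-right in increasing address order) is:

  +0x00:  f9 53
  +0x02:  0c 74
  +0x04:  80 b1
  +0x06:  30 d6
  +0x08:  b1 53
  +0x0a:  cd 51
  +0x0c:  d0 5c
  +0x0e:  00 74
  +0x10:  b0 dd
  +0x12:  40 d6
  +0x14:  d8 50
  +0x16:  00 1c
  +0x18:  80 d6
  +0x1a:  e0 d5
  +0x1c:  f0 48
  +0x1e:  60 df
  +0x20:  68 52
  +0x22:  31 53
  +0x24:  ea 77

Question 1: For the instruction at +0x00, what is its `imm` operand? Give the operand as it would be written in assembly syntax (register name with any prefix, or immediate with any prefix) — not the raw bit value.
$121

@+00  little-endian(f9 53) = 0x53f9
  opcode bits[15:10]=0x14: lsli/RI
  [9:7] rd=7 = x7
  [6:0] imm=121 = $121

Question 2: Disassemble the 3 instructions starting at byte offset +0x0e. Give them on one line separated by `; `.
jnz $0; store x3, x3; or x4, x4

off 0x0e: read 00 74 as little → 0x7400
  op=0x7400>>10=0x1d ⇒ jnz (J)
  imm@[9:0]=0x0 ⇒ $0
off 0x10: read b0 dd as little → 0xddb0
  op=0xddb0>>10=0x37 ⇒ store (RR)
  rd@[9:7]=0x3 ⇒ x3
  rs@[6:4]=0x3 ⇒ x3
off 0x12: read 40 d6 as little → 0xd640
  op=0xd640>>10=0x35 ⇒ or (RR)
  rd@[9:7]=0x4 ⇒ x4
  rs@[6:4]=0x4 ⇒ x4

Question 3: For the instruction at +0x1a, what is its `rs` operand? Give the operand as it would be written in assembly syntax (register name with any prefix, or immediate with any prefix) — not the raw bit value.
[1a] e0 d5 → 0xd5e0
  op=0xd5e0>>10=0x35 ⇒ or (RR)
  [9:7] rd=3 = x3
  [6:4] rs=6 = x6

x6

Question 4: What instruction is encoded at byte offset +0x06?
+0x06: 30 d6 ⇒ word 0xd630 (little)
  top 6b → 0x35 → or [RR]
  [9:7] rd=4 = x4
  [6:4] rs=3 = x3

or x4, x3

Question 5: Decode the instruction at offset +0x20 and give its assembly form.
off 0x20: read 68 52 as little → 0x5268
  opcode bits[15:10]=0x14: lsli/RI
  [9:7] rd=4 = x4
  [6:0] imm=104 = $104

lsli x4, $104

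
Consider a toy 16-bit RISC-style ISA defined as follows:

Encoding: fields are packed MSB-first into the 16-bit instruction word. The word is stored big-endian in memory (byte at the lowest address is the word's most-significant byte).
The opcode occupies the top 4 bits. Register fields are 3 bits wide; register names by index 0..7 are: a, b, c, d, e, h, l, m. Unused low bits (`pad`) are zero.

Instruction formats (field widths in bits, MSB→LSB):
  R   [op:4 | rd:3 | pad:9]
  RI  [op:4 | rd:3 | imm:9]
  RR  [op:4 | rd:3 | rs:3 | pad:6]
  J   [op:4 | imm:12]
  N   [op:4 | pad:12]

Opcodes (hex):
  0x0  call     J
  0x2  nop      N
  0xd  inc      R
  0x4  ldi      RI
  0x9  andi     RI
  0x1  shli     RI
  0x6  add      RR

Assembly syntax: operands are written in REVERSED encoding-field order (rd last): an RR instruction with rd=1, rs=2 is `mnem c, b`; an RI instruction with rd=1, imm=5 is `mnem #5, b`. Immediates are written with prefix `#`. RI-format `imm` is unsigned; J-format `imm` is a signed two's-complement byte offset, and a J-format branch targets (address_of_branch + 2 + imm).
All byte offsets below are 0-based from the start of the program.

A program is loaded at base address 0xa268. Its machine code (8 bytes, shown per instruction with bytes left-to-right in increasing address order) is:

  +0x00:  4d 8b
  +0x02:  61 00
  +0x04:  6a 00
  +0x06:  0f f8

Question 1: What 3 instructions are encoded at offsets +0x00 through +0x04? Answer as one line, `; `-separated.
[00] 4d 8b → 0x4d8b
  opcode bits[15:12]=0x4: ldi/RI
  rd: (w>>9)&0x7=0x6 → l
  imm: (w>>0)&0x1ff=0x18b → #395
[02] 61 00 → 0x6100
  opcode bits[15:12]=0x6: add/RR
  rd: (w>>9)&0x7=0x0 → a
  rs: (w>>6)&0x7=0x4 → e
[04] 6a 00 → 0x6a00
  opcode bits[15:12]=0x6: add/RR
  rd: (w>>9)&0x7=0x5 → h
  rs: (w>>6)&0x7=0x0 → a

ldi #395, l; add e, a; add a, h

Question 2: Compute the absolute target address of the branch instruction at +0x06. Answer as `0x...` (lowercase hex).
@+06  big-endian(0f f8) = 0x0ff8
  top 4b → 0x0 → call [J]
  imm: (w>>0)&0xfff=0xff8 (s12→-8) → #-8
  target = base 0xa268 + off 0x06 + 2 + imm -8 = 0xa268

0xa268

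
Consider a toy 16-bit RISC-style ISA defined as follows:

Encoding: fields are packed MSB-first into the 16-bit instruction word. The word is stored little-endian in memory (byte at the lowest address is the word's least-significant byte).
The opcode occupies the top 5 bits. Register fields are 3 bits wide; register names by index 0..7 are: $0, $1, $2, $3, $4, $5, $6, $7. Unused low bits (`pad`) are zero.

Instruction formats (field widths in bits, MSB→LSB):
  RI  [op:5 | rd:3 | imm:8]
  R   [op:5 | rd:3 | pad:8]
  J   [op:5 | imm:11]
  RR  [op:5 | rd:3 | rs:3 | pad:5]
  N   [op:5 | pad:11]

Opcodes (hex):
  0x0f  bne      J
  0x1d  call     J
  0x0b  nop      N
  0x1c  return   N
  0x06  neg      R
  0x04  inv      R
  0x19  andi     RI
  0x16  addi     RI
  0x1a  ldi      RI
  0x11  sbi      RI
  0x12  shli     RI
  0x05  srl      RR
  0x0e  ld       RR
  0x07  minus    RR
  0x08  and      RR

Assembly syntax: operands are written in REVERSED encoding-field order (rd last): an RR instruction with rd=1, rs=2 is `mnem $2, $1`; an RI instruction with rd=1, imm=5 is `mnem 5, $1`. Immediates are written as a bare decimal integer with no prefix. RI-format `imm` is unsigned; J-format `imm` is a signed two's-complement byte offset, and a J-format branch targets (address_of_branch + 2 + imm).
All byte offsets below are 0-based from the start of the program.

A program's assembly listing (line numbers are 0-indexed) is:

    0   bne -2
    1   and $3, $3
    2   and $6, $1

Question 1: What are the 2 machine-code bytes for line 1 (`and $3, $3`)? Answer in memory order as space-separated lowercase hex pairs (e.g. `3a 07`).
60 43

L1: and op=0x8:5|rd=3:3|rs=3:3|pad=0:5 ⇒ 0x4360 ⇒ little 60 43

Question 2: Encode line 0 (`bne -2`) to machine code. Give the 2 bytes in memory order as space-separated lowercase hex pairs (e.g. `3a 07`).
L0: bne op=0xf:5|imm=-2:11 ⇒ 0x7ffe ⇒ little fe 7f

fe 7f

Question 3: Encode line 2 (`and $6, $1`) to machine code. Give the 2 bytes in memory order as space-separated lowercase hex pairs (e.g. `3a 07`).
c0 41

2. and fields op=0x8:5|rd=1:3|rs=6:3|pad=0:5 → word 41c0h → c0 41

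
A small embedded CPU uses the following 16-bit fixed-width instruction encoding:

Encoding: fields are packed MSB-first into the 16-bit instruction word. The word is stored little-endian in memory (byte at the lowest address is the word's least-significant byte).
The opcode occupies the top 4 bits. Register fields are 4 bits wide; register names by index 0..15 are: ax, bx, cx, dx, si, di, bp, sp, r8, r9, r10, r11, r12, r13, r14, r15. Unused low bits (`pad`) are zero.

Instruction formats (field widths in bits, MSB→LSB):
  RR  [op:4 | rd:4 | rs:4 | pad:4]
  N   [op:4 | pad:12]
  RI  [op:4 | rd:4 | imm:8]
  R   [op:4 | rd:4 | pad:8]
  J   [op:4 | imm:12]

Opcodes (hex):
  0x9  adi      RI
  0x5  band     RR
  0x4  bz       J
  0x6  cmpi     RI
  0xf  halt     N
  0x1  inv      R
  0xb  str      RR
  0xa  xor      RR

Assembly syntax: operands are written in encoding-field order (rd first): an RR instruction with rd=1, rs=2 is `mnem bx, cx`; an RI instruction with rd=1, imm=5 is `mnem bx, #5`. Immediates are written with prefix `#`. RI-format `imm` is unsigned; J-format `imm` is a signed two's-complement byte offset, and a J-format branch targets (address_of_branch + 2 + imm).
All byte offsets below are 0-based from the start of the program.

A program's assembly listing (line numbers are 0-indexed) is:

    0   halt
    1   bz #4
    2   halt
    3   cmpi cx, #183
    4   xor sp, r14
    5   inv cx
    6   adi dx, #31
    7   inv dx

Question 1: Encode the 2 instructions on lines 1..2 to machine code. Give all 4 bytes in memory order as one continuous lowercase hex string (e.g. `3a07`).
044000f0

L1: bz op=0x4:4|imm=4:12 ⇒ 0x4004 ⇒ little 04 40
L2: halt op=0xf:4|pad=0:12 ⇒ 0xf000 ⇒ little 00 f0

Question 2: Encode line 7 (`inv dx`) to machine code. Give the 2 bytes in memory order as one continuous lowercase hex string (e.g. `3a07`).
0013

line 7 (inv): pack op=0x1:4|rd=3:4|pad=0:8 = 0x1300; little→ 00 13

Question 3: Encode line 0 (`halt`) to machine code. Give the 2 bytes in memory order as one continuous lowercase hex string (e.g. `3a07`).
00f0

0. halt fields op=0xf:4|pad=0:12 → word f000h → 00 f0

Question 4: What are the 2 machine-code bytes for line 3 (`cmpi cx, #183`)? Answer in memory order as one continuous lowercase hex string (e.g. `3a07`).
b762

line 3 (cmpi): pack op=0x6:4|rd=2:4|imm=183:8 = 0x62b7; little→ b7 62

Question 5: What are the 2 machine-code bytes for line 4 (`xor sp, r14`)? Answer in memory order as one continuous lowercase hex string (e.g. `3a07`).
e0a7

4. xor fields op=0xa:4|rd=7:4|rs=14:4|pad=0:4 → word a7e0h → e0 a7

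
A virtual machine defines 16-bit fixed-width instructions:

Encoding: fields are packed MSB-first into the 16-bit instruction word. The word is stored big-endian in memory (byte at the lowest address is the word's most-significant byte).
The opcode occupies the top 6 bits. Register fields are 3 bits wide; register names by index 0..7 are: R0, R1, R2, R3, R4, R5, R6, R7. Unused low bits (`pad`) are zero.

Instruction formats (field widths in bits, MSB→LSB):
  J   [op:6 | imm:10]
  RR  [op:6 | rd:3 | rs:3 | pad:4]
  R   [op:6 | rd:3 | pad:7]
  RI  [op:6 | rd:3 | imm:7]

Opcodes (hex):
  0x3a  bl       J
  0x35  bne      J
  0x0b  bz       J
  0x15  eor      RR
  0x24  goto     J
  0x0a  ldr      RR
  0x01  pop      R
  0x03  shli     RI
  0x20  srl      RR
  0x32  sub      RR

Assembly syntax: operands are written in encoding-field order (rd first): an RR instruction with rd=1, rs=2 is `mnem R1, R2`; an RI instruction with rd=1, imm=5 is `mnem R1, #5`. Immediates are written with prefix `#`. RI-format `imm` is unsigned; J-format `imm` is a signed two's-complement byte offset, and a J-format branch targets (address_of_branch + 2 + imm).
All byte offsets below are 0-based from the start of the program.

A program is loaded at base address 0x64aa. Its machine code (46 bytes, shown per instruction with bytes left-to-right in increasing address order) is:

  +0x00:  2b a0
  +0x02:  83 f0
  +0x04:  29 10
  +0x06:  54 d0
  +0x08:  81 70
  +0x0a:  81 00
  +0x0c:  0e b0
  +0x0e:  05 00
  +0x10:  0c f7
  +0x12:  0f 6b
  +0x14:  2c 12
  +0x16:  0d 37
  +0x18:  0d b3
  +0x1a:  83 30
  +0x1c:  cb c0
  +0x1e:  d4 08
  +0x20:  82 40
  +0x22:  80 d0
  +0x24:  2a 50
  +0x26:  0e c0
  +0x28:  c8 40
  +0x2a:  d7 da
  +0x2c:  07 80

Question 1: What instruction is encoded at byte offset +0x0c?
shli R5, #48

off 0x0c: read 0e b0 as big → 0x0eb0
  top 6b → 0x3 → shli [RI]
  rd@[9:7]=0x5 ⇒ R5
  imm@[6:0]=0x30 ⇒ #48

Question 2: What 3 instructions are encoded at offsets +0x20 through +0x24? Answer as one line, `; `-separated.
+0x20: 82 40 ⇒ word 0x8240 (big)
  op=0x8240>>10=0x20 ⇒ srl (RR)
  rd@[9:7]=0x4 ⇒ R4
  rs@[6:4]=0x4 ⇒ R4
+0x22: 80 d0 ⇒ word 0x80d0 (big)
  op=0x80d0>>10=0x20 ⇒ srl (RR)
  rd@[9:7]=0x1 ⇒ R1
  rs@[6:4]=0x5 ⇒ R5
+0x24: 2a 50 ⇒ word 0x2a50 (big)
  op=0x2a50>>10=0xa ⇒ ldr (RR)
  rd@[9:7]=0x4 ⇒ R4
  rs@[6:4]=0x5 ⇒ R5

srl R4, R4; srl R1, R5; ldr R4, R5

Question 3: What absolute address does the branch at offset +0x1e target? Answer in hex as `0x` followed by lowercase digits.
+0x1e: d4 08 ⇒ word 0xd408 (big)
  top 6b → 0x35 → bne [J]
  imm@[9:0]=0x8 ⇒ #8
  target = base 0x64aa + off 0x1e + 2 + imm 8 = 0x64d2

0x64d2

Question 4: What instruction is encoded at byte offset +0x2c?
pop R7

[2c] 07 80 → 0x0780
  opcode bits[15:10]=0x1: pop/R
  rd: (w>>7)&0x7=0x7 → R7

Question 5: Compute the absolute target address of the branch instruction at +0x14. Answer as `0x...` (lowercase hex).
@+14  big-endian(2c 12) = 0x2c12
  top 6b → 0xb → bz [J]
  imm: (w>>0)&0x3ff=0x12 → #18
  target = base 0x64aa + off 0x14 + 2 + imm 18 = 0x64d2

0x64d2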